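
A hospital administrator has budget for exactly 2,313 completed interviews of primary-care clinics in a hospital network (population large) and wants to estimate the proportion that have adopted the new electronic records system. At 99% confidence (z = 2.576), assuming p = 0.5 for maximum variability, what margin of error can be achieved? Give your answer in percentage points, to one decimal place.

2.7

SE(p̂) = √[p(1−p)/n] = √[0.2500/2313] = 0.01040.
E = z × SE = 2.576 × 0.01040 = 0.02678, or 2.7 percentage points.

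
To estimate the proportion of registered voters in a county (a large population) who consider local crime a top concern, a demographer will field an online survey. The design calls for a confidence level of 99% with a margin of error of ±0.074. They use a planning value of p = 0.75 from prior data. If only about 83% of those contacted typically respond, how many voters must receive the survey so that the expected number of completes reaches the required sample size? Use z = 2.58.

Completed interviews needed: n₀ = 2.58² × 0.1875 / 0.074² ≈ 227.92 → 228.
At an 83% response rate, contacts needed = 228 / 0.83 ≈ 274.70 → 275.

275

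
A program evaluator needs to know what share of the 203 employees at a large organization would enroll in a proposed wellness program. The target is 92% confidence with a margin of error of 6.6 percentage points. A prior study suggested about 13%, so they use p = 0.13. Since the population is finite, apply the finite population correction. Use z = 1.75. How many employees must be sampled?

58

Unadjusted: n₀ = 1.75² × 0.13 × 0.87 / 0.066² ≈ 79.52, so n₀ = 80.
Finite population correction with N = 203: n = n₀ / (1 + (n₀−1)/N) = 80 / (1 + 79/203) = 80 / 1.3892 ≈ 57.59.
Rounding up, n = 58.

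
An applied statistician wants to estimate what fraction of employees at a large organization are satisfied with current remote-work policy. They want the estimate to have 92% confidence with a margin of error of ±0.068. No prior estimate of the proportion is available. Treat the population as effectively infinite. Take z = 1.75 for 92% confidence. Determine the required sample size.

With no prior estimate, use p = 0.5, giving p(1−p) = 0.25.
n = z²·p(1−p)/E² = 1.75² × 0.2500 / 0.068² = 3.0625 × 0.2500 / 0.004624 ≈ 165.58.
Rounding up gives n = 166.

166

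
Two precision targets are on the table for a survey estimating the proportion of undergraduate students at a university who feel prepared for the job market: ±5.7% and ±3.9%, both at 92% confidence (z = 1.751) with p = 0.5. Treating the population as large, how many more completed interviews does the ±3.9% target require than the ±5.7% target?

At ±5.7%: n = 1.751² × 0.2500 / 0.057² ≈ 235.92 → 236.
At ±3.9%: n = 1.751² × 0.2500 / 0.039² ≈ 503.94 → 504.
Additional respondents: 504 − 236 = 268.

268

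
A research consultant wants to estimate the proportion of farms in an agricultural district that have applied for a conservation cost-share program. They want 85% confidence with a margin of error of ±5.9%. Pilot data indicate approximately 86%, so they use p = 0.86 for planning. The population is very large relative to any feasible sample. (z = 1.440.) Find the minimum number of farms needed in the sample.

72

With p = 0.86, p(1−p) = 0.1204.
n = z²·p(1−p)/E² = 1.440² × 0.1204 / 0.059² = 2.0736 × 0.1204 / 0.003481 ≈ 71.72.
Rounding up gives n = 72.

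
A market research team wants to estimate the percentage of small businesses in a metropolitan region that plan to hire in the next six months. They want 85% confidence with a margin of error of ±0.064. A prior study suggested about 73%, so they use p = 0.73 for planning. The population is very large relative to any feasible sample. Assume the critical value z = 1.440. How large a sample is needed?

100

With p = 0.73, p(1−p) = 0.1971.
n = z²·p(1−p)/E² = 1.440² × 0.1971 / 0.064² = 2.0736 × 0.1971 / 0.004096 ≈ 99.78.
Rounding up gives n = 100.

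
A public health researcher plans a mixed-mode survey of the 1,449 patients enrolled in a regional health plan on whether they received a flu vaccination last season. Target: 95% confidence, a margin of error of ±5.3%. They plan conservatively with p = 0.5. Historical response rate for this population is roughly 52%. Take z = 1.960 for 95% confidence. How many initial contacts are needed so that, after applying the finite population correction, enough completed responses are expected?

Completed interviews needed (unadjusted): n₀ = 1.960² × 0.2500 / 0.053² ≈ 341.90 → 342.
FPC for N = 1,449: n = 342 / (1 + 341/1449) = 342 / 1.2353 ≈ 276.85 → 277.
At a 52% response rate, contacts needed = 277 / 0.52 ≈ 532.69 → 533.

533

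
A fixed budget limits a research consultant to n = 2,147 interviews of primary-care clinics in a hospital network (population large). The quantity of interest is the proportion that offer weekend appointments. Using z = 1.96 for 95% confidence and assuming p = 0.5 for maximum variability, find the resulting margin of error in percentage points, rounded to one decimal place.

SE(p̂) = √[p(1−p)/n] = √[0.2500/2147] = 0.01079.
E = z × SE = 1.96 × 0.01079 = 0.02115, or 2.1 percentage points.

2.1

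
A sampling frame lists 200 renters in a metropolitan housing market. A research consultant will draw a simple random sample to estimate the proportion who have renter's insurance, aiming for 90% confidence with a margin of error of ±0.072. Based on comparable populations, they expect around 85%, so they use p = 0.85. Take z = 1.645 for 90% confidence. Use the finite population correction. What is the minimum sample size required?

51

Unadjusted: n₀ = 1.645² × 0.85 × 0.15 / 0.072² ≈ 66.55, so n₀ = 67.
Finite population correction with N = 200: n = n₀ / (1 + (n₀−1)/N) = 67 / (1 + 66/200) = 67 / 1.3300 ≈ 50.38.
Rounding up, n = 51.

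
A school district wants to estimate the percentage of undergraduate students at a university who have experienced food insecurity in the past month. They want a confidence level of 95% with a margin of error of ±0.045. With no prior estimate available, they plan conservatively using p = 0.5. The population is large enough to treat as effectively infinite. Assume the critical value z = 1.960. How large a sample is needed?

475

With p = 0.5, p(1−p) = 0.25.
n = z²·p(1−p)/E² = 1.960² × 0.2500 / 0.045² = 3.8416 × 0.2500 / 0.002025 ≈ 474.27.
Rounding up gives n = 475.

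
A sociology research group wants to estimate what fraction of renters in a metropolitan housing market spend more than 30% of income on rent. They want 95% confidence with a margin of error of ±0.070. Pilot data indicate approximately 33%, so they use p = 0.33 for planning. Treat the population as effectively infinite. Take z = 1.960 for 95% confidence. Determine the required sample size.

174

With p = 0.33, p(1−p) = 0.2211.
n = z²·p(1−p)/E² = 1.960² × 0.2211 / 0.070² = 3.8416 × 0.2211 / 0.004900 ≈ 173.34.
Rounding up gives n = 174.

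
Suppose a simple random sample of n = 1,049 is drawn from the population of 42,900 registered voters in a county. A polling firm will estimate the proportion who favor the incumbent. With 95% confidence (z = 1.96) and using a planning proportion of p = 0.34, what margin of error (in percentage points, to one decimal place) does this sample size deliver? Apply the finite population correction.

2.8

Finite-population factor: (N−n)/(N−1) = (42900−1049)/(42900−1) = 0.9756.
SE(p̂) = √[p(1−p)/n · (N−n)/(N−1)] = √[0.2244/1049 × 0.9756] = 0.01445.
E = z × SE = 1.96 × 0.01445 = 0.02831 ≈ 2.8 percentage points.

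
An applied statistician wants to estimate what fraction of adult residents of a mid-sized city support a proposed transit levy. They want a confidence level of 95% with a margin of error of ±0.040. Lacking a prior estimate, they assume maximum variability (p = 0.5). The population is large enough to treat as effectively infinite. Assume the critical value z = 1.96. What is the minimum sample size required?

601

With p = 0.5, p(1−p) = 0.25.
n = z²·p(1−p)/E² = 1.96² × 0.2500 / 0.040² = 3.8416 × 0.2500 / 0.001600 ≈ 600.25.
Rounding up gives n = 601.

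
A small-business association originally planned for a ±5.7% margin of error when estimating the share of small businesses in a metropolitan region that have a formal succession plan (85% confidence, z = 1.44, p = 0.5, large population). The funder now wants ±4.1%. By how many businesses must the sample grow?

At ±5.7%: n = 1.44² × 0.2500 / 0.057² ≈ 159.56 → 160.
At ±4.1%: n = 1.44² × 0.2500 / 0.041² ≈ 308.39 → 309.
Additional respondents: 309 − 160 = 149.

149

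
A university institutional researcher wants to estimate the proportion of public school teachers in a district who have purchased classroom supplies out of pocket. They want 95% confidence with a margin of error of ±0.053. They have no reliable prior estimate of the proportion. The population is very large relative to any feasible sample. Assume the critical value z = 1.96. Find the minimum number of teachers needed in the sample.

With no prior estimate, use p = 0.5, giving p(1−p) = 0.25.
n = z²·p(1−p)/E² = 1.96² × 0.2500 / 0.053² = 3.8416 × 0.2500 / 0.002809 ≈ 341.90.
Rounding up gives n = 342.

342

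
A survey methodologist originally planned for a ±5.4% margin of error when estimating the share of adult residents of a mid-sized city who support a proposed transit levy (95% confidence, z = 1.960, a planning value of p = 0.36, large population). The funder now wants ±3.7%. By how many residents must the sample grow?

At ±5.4%: n = 1.960² × 0.2304 / 0.054² ≈ 303.53 → 304.
At ±3.7%: n = 1.960² × 0.2304 / 0.037² ≈ 646.53 → 647.
Additional respondents: 647 − 304 = 343.

343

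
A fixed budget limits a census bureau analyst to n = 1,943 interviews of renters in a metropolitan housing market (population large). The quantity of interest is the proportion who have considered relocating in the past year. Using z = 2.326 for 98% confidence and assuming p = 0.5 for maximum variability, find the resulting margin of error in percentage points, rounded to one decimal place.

SE(p̂) = √[p(1−p)/n] = √[0.2500/1943] = 0.01134.
E = z × SE = 2.326 × 0.01134 = 0.02638, or 2.6 percentage points.

2.6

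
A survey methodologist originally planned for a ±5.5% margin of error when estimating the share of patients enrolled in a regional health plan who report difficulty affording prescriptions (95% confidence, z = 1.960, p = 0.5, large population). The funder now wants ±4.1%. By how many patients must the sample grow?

At ±5.5%: n = 1.960² × 0.2500 / 0.055² ≈ 317.49 → 318.
At ±4.1%: n = 1.960² × 0.2500 / 0.041² ≈ 571.33 → 572.
Additional respondents: 572 − 318 = 254.

254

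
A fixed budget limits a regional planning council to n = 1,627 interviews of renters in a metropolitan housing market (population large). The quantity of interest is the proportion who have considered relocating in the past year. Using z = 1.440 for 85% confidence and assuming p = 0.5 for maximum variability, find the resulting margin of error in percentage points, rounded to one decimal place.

1.8

SE(p̂) = √[p(1−p)/n] = √[0.2500/1627] = 0.01240.
E = z × SE = 1.440 × 0.01240 = 0.01785, or 1.8 percentage points.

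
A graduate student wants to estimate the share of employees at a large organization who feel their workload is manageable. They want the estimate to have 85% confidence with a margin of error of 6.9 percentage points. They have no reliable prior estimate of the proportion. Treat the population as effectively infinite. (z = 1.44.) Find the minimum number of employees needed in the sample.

With no prior estimate, use p = 0.5, giving p(1−p) = 0.25.
n = z²·p(1−p)/E² = 1.44² × 0.2500 / 0.069² = 2.0736 × 0.2500 / 0.004761 ≈ 108.88.
Rounding up gives n = 109.

109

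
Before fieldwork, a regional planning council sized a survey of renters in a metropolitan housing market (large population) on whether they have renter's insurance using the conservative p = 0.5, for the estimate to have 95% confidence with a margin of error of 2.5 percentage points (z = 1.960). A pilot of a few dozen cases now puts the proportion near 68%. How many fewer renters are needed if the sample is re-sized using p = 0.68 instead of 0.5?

Conservative (p = 0.5): n = 1.960² × 0.25 / 0.025² ≈ 1536.64 → 1537.
Using p = 0.68: p(1−p) = 0.2176, so n = 1.960² × 0.2176 / 0.025² ≈ 1337.49 → 1338.
Reduction: 1537 − 1338 = 199.

199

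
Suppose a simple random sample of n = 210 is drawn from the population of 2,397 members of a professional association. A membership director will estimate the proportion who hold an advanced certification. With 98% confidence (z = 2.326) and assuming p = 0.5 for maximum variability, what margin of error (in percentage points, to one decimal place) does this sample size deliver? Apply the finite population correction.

Finite-population factor: (N−n)/(N−1) = (2397−210)/(2397−1) = 0.9128.
SE(p̂) = √[p(1−p)/n · (N−n)/(N−1)] = √[0.2500/210 × 0.9128] = 0.03296.
E = z × SE = 2.326 × 0.03296 = 0.07667 ≈ 7.7 percentage points.

7.7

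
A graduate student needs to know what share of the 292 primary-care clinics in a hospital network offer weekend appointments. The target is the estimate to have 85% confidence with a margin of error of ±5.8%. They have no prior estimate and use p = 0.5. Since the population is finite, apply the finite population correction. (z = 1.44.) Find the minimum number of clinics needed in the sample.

Unadjusted: n₀ = 1.44² × 0.50 × 0.50 / 0.058² ≈ 154.10, so n₀ = 155.
Finite population correction with N = 292: n = n₀ / (1 + (n₀−1)/N) = 155 / (1 + 154/292) = 155 / 1.5274 ≈ 101.48.
Rounding up, n = 102.

102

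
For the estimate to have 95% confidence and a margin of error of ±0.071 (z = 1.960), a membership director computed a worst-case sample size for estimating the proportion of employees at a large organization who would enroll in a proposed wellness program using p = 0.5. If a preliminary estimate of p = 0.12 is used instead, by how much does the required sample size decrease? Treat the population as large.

110

Conservative (p = 0.5): n = 1.960² × 0.25 / 0.071² ≈ 190.52 → 191.
Using p = 0.12: p(1−p) = 0.1056, so n = 1.960² × 0.1056 / 0.071² ≈ 80.47 → 81.
Reduction: 191 − 81 = 110.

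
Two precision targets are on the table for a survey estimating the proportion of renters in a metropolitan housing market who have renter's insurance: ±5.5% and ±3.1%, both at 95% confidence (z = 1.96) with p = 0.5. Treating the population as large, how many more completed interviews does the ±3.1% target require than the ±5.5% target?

At ±5.5%: n = 1.96² × 0.2500 / 0.055² ≈ 317.49 → 318.
At ±3.1%: n = 1.96² × 0.2500 / 0.031² ≈ 999.38 → 1000.
Additional respondents: 1000 − 318 = 682.

682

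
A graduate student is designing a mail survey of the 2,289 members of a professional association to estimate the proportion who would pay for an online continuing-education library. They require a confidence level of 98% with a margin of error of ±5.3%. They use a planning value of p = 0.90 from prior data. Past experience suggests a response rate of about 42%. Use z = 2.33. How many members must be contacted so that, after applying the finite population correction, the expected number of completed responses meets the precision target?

386

Completed interviews needed (unadjusted): n₀ = 2.33² × 0.0900 / 0.053² ≈ 173.94 → 174.
FPC for N = 2,289: n = 174 / (1 + 173/2289) = 174 / 1.0756 ≈ 161.77 → 162.
At a 42% response rate, contacts needed = 162 / 0.42 ≈ 385.71 → 386.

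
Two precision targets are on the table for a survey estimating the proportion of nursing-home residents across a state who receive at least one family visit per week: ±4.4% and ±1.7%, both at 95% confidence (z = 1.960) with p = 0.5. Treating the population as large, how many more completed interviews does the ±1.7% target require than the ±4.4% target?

At ±4.4%: n = 1.960² × 0.2500 / 0.044² ≈ 496.07 → 497.
At ±1.7%: n = 1.960² × 0.2500 / 0.017² ≈ 3323.18 → 3324.
Additional respondents: 3324 − 497 = 2827.

2827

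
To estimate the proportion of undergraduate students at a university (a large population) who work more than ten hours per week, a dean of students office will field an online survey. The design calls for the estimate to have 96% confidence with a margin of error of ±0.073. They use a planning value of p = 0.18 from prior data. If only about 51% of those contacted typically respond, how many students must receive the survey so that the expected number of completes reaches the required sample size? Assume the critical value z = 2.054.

Completed interviews needed: n₀ = 2.054² × 0.1476 / 0.073² ≈ 116.85 → 117.
At a 51% response rate, contacts needed = 117 / 0.51 ≈ 229.41 → 230.

230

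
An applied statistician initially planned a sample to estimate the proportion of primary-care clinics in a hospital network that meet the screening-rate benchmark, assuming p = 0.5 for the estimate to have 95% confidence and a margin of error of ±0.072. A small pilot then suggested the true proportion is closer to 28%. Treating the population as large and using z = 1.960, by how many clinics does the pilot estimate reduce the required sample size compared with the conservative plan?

36

Conservative (p = 0.5): n = 1.960² × 0.25 / 0.072² ≈ 185.26 → 186.
Using p = 0.28: p(1−p) = 0.2016, so n = 1.960² × 0.2016 / 0.072² ≈ 149.40 → 150.
Reduction: 186 − 150 = 36.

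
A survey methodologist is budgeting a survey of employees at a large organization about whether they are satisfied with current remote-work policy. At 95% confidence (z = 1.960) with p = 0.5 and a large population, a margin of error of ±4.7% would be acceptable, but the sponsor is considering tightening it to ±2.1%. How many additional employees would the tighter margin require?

1743

At ±4.7%: n = 1.960² × 0.2500 / 0.047² ≈ 434.77 → 435.
At ±2.1%: n = 1.960² × 0.2500 / 0.021² ≈ 2177.78 → 2178.
Additional respondents: 2178 − 435 = 1743.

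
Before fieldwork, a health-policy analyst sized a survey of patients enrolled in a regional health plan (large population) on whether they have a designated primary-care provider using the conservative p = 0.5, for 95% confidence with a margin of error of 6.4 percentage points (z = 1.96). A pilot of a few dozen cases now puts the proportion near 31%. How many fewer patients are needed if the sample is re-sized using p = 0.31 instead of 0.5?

Conservative (p = 0.5): n = 1.96² × 0.25 / 0.064² ≈ 234.47 → 235.
Using p = 0.31: p(1−p) = 0.2139, so n = 1.96² × 0.2139 / 0.064² ≈ 200.61 → 201.
Reduction: 235 − 201 = 34.

34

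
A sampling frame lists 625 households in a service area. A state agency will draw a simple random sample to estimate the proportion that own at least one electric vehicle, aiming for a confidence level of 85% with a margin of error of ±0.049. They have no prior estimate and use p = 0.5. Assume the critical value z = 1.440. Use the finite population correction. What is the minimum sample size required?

161

Unadjusted: n₀ = 1.440² × 0.50 × 0.50 / 0.049² ≈ 215.91, so n₀ = 216.
Finite population correction with N = 625: n = n₀ / (1 + (n₀−1)/N) = 216 / (1 + 215/625) = 216 / 1.3440 ≈ 160.71.
Rounding up, n = 161.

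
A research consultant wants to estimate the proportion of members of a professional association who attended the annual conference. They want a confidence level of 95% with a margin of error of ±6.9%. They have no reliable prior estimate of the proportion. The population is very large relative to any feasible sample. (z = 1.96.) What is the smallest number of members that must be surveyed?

With no prior estimate, use p = 0.5, giving p(1−p) = 0.25.
n = z²·p(1−p)/E² = 1.96² × 0.2500 / 0.069² = 3.8416 × 0.2500 / 0.004761 ≈ 201.72.
Rounding up gives n = 202.

202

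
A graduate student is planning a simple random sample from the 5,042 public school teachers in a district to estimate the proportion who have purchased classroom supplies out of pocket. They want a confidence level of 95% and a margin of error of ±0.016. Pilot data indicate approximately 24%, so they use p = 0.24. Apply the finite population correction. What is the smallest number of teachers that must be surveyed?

For 95% confidence, z = 1.96.
Unadjusted: n₀ = 1.96² × 0.24 × 0.76 / 0.016² ≈ 2737.14, so n₀ = 2738.
Finite population correction with N = 5,042: n = n₀ / (1 + (n₀−1)/N) = 2738 / (1 + 2737/5042) = 2738 / 1.5428 ≈ 1774.65.
Rounding up, n = 1775.

1775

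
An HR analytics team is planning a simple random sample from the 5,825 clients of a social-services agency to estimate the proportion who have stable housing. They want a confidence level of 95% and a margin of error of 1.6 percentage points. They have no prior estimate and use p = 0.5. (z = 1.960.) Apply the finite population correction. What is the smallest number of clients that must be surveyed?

Unadjusted: n₀ = 1.960² × 0.50 × 0.50 / 0.016² ≈ 3751.56, so n₀ = 3752.
Finite population correction with N = 5,825: n = n₀ / (1 + (n₀−1)/N) = 3752 / (1 + 3751/5825) = 3752 / 1.6439 ≈ 2282.31.
Rounding up, n = 2283.

2283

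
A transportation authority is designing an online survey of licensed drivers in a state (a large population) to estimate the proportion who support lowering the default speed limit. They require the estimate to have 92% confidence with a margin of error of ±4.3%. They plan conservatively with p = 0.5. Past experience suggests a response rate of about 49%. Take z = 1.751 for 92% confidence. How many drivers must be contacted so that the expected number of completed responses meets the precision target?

847

Completed interviews needed: n₀ = 1.751² × 0.2500 / 0.043² ≈ 414.55 → 415.
At a 49% response rate, contacts needed = 415 / 0.49 ≈ 846.94 → 847.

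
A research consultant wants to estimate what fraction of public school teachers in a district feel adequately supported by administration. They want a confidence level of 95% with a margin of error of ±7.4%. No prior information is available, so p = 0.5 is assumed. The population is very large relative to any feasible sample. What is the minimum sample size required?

For 95% confidence, z = 1.960.
With p = 0.5, p(1−p) = 0.25.
n = z²·p(1−p)/E² = 1.960² × 0.2500 / 0.074² = 3.8416 × 0.2500 / 0.005476 ≈ 175.38.
Rounding up gives n = 176.

176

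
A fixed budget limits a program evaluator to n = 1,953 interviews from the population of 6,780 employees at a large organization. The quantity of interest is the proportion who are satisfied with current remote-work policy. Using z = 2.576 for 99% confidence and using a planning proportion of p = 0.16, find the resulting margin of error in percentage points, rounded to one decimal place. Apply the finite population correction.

1.8

Finite-population factor: (N−n)/(N−1) = (6780−1953)/(6780−1) = 0.7121.
SE(p̂) = √[p(1−p)/n · (N−n)/(N−1)] = √[0.1344/1953 × 0.7121] = 0.00700.
E = z × SE = 2.576 × 0.00700 = 0.01803 ≈ 1.8 percentage points.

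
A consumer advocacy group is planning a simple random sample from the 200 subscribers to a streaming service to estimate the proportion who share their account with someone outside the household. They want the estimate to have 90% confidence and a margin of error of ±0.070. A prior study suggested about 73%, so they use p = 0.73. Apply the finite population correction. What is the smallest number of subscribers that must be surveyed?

For 90% confidence, z = 1.645.
Unadjusted: n₀ = 1.645² × 0.73 × 0.27 / 0.070² ≈ 108.85, so n₀ = 109.
Finite population correction with N = 200: n = n₀ / (1 + (n₀−1)/N) = 109 / (1 + 108/200) = 109 / 1.5400 ≈ 70.78.
Rounding up, n = 71.

71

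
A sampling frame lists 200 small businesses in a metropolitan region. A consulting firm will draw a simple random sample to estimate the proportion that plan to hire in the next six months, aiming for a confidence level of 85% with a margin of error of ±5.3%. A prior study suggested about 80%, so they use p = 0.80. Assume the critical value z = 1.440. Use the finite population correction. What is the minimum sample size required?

75

Unadjusted: n₀ = 1.440² × 0.80 × 0.20 / 0.053² ≈ 118.11, so n₀ = 119.
Finite population correction with N = 200: n = n₀ / (1 + (n₀−1)/N) = 119 / (1 + 118/200) = 119 / 1.5900 ≈ 74.84.
Rounding up, n = 75.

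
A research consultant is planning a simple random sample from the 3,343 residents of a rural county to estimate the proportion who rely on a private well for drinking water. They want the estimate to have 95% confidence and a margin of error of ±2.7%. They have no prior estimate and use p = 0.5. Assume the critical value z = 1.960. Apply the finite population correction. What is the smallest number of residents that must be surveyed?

Unadjusted: n₀ = 1.960² × 0.50 × 0.50 / 0.027² ≈ 1317.42, so n₀ = 1318.
Finite population correction with N = 3,343: n = n₀ / (1 + (n₀−1)/N) = 1318 / (1 + 1317/3343) = 1318 / 1.3940 ≈ 945.51.
Rounding up, n = 946.

946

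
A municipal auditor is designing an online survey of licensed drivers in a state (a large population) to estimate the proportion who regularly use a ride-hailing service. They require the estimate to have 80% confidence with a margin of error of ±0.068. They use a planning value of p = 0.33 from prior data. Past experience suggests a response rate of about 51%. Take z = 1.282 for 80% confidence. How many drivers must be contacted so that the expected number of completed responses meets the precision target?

Completed interviews needed: n₀ = 1.282² × 0.2211 / 0.068² ≈ 78.59 → 79.
At a 51% response rate, contacts needed = 79 / 0.51 ≈ 154.90 → 155.

155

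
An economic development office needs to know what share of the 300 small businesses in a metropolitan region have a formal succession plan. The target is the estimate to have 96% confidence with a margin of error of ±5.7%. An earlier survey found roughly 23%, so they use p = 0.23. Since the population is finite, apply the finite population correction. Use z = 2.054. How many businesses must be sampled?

131

Unadjusted: n₀ = 2.054² × 0.23 × 0.77 / 0.057² ≈ 229.97, so n₀ = 230.
Finite population correction with N = 300: n = n₀ / (1 + (n₀−1)/N) = 230 / (1 + 229/300) = 230 / 1.7633 ≈ 130.43.
Rounding up, n = 131.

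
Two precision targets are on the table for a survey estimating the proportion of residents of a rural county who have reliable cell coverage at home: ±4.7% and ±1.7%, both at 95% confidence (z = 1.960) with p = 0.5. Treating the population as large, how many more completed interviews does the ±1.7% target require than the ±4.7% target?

2889

At ±4.7%: n = 1.960² × 0.2500 / 0.047² ≈ 434.77 → 435.
At ±1.7%: n = 1.960² × 0.2500 / 0.017² ≈ 3323.18 → 3324.
Additional respondents: 3324 − 435 = 2889.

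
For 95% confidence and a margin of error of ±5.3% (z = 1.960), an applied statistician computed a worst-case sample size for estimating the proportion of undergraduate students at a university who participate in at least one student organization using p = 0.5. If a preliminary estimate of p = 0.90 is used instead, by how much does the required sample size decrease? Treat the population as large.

218

Conservative (p = 0.5): n = 1.960² × 0.25 / 0.053² ≈ 341.90 → 342.
Using p = 0.90: p(1−p) = 0.0900, so n = 1.960² × 0.0900 / 0.053² ≈ 123.08 → 124.
Reduction: 342 − 124 = 218.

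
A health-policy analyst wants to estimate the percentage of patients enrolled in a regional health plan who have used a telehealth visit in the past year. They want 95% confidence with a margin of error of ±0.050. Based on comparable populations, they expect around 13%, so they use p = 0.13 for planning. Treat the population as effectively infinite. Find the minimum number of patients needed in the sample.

174

For 95% confidence, z = 1.960.
With p = 0.13, p(1−p) = 0.1131.
n = z²·p(1−p)/E² = 1.960² × 0.1131 / 0.050² = 3.8416 × 0.1131 / 0.002500 ≈ 173.79.
Rounding up gives n = 174.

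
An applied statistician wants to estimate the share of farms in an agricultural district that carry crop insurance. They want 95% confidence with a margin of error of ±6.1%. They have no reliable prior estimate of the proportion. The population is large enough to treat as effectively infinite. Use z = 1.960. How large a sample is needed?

259

With no prior estimate, use p = 0.5, giving p(1−p) = 0.25.
n = z²·p(1−p)/E² = 1.960² × 0.2500 / 0.061² = 3.8416 × 0.2500 / 0.003721 ≈ 258.10.
Rounding up gives n = 259.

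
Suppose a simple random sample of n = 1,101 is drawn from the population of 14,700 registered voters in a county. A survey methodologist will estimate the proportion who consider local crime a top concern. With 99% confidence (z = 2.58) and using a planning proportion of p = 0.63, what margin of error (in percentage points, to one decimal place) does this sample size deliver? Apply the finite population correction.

Finite-population factor: (N−n)/(N−1) = (14700−1101)/(14700−1) = 0.9252.
SE(p̂) = √[p(1−p)/n · (N−n)/(N−1)] = √[0.2331/1101 × 0.9252] = 0.01400.
E = z × SE = 2.58 × 0.01400 = 0.03611 ≈ 3.6 percentage points.

3.6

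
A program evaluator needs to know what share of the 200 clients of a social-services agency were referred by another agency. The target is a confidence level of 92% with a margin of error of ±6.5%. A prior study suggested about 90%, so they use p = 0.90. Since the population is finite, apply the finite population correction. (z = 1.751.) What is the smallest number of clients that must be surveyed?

Unadjusted: n₀ = 1.751² × 0.90 × 0.10 / 0.065² ≈ 65.31, so n₀ = 66.
Finite population correction with N = 200: n = n₀ / (1 + (n₀−1)/N) = 66 / (1 + 65/200) = 66 / 1.3250 ≈ 49.81.
Rounding up, n = 50.

50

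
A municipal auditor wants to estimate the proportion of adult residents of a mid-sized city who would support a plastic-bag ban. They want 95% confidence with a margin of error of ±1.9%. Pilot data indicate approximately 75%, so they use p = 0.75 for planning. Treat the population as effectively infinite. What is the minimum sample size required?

1996

For 95% confidence, z = 1.960.
With p = 0.75, p(1−p) = 0.1875.
n = z²·p(1−p)/E² = 1.960² × 0.1875 / 0.019² = 3.8416 × 0.1875 / 0.000361 ≈ 1995.29.
Rounding up gives n = 1996.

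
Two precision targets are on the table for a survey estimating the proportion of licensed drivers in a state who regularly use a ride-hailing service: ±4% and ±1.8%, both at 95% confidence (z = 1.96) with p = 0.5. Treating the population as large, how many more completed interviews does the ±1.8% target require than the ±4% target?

At ±4%: n = 1.96² × 0.2500 / 0.040² ≈ 600.25 → 601.
At ±1.8%: n = 1.96² × 0.2500 / 0.018² ≈ 2964.20 → 2965.
Additional respondents: 2965 − 601 = 2364.

2364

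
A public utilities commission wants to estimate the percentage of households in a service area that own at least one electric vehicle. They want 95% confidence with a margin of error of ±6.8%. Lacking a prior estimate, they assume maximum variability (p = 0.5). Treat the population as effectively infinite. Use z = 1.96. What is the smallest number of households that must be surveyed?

208

With p = 0.5, p(1−p) = 0.25.
n = z²·p(1−p)/E² = 1.96² × 0.2500 / 0.068² = 3.8416 × 0.2500 / 0.004624 ≈ 207.70.
Rounding up gives n = 208.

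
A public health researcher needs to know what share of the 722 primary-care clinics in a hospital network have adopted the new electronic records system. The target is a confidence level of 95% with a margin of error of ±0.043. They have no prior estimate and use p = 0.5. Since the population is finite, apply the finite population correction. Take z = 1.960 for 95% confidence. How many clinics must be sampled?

303

Unadjusted: n₀ = 1.960² × 0.50 × 0.50 / 0.043² ≈ 519.42, so n₀ = 520.
Finite population correction with N = 722: n = n₀ / (1 + (n₀−1)/N) = 520 / (1 + 519/722) = 520 / 1.7188 ≈ 302.53.
Rounding up, n = 303.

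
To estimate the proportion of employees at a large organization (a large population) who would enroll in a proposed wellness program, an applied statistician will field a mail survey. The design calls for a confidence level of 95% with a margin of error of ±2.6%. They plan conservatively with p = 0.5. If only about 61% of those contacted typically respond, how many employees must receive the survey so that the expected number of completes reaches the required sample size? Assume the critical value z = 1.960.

2330

Completed interviews needed: n₀ = 1.960² × 0.2500 / 0.026² ≈ 1420.71 → 1421.
At a 61% response rate, contacts needed = 1421 / 0.61 ≈ 2329.51 → 2330.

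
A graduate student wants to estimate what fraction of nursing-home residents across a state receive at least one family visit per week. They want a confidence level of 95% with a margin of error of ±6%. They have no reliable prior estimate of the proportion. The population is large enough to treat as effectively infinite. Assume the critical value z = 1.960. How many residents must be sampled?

267

With no prior estimate, use p = 0.5, giving p(1−p) = 0.25.
n = z²·p(1−p)/E² = 1.960² × 0.2500 / 0.060² = 3.8416 × 0.2500 / 0.003600 ≈ 266.78.
Rounding up gives n = 267.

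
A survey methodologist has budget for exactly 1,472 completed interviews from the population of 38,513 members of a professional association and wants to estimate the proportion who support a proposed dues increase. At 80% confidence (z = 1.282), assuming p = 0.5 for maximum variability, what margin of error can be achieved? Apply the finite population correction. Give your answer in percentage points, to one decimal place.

Finite-population factor: (N−n)/(N−1) = (38513−1472)/(38513−1) = 0.9618.
SE(p̂) = √[p(1−p)/n · (N−n)/(N−1)] = √[0.2500/1472 × 0.9618] = 0.01278.
E = z × SE = 1.282 × 0.01278 = 0.01639 ≈ 1.6 percentage points.

1.6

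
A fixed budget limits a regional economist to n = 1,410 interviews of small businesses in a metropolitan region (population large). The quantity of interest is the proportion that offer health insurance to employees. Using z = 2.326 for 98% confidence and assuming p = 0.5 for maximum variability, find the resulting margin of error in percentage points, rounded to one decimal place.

SE(p̂) = √[p(1−p)/n] = √[0.2500/1410] = 0.01332.
E = z × SE = 2.326 × 0.01332 = 0.03097, or 3.1 percentage points.

3.1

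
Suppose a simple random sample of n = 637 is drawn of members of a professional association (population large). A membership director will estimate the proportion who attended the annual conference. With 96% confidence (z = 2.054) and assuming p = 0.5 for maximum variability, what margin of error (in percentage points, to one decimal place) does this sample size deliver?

SE(p̂) = √[p(1−p)/n] = √[0.2500/637] = 0.01981.
E = z × SE = 2.054 × 0.01981 = 0.04069, or 4.1 percentage points.

4.1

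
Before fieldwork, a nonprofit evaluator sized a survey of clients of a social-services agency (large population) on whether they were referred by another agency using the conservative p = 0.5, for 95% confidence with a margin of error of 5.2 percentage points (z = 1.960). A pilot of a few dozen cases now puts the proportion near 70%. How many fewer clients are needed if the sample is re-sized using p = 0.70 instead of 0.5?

Conservative (p = 0.5): n = 1.960² × 0.25 / 0.052² ≈ 355.18 → 356.
Using p = 0.70: p(1−p) = 0.2100, so n = 1.960² × 0.2100 / 0.052² ≈ 298.35 → 299.
Reduction: 356 − 299 = 57.

57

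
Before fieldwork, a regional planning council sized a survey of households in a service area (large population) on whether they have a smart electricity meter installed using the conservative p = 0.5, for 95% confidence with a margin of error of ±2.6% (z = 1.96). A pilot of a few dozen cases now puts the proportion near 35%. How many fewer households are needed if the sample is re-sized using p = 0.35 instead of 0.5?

Conservative (p = 0.5): n = 1.96² × 0.25 / 0.026² ≈ 1420.71 → 1421.
Using p = 0.35: p(1−p) = 0.2275, so n = 1.96² × 0.2275 / 0.026² ≈ 1292.85 → 1293.
Reduction: 1421 − 1293 = 128.

128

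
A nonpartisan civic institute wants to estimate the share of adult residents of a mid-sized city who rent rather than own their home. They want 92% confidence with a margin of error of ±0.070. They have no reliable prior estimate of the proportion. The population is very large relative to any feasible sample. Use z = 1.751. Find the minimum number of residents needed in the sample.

157

With no prior estimate, use p = 0.5, giving p(1−p) = 0.25.
n = z²·p(1−p)/E² = 1.751² × 0.2500 / 0.070² = 3.0660 × 0.2500 / 0.004900 ≈ 156.43.
Rounding up gives n = 157.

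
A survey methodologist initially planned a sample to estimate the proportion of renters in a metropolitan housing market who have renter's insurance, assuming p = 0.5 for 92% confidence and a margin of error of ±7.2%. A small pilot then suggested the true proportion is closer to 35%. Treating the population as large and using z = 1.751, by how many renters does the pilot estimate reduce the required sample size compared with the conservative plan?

13

Conservative (p = 0.5): n = 1.751² × 0.25 / 0.072² ≈ 147.86 → 148.
Using p = 0.35: p(1−p) = 0.2275, so n = 1.751² × 0.2275 / 0.072² ≈ 134.55 → 135.
Reduction: 148 − 135 = 13.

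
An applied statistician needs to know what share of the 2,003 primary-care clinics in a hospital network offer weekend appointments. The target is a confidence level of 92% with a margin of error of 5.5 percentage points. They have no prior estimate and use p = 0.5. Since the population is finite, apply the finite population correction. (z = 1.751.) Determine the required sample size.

Unadjusted: n₀ = 1.751² × 0.50 × 0.50 / 0.055² ≈ 253.39, so n₀ = 254.
Finite population correction with N = 2,003: n = n₀ / (1 + (n₀−1)/N) = 254 / (1 + 253/2003) = 254 / 1.1263 ≈ 225.52.
Rounding up, n = 226.

226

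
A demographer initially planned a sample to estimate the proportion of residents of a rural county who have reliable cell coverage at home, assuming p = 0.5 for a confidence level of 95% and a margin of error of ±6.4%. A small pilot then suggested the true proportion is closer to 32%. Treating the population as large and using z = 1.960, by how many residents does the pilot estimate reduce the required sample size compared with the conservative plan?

Conservative (p = 0.5): n = 1.960² × 0.25 / 0.064² ≈ 234.47 → 235.
Using p = 0.32: p(1−p) = 0.2176, so n = 1.960² × 0.2176 / 0.064² ≈ 204.08 → 205.
Reduction: 235 − 205 = 30.

30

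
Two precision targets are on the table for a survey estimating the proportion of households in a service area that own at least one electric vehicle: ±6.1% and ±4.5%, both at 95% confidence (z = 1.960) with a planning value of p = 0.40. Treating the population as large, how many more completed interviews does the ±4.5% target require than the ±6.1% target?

At ±6.1%: n = 1.960² × 0.2400 / 0.061² ≈ 247.78 → 248.
At ±4.5%: n = 1.960² × 0.2400 / 0.045² ≈ 455.30 → 456.
Additional respondents: 456 − 248 = 208.

208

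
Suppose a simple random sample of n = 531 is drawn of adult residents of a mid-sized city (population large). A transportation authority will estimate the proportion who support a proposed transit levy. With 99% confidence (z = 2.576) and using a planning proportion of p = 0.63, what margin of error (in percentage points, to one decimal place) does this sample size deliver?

5.4

SE(p̂) = √[p(1−p)/n] = √[0.2331/531] = 0.02095.
E = z × SE = 2.576 × 0.02095 = 0.05397, or 5.4 percentage points.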